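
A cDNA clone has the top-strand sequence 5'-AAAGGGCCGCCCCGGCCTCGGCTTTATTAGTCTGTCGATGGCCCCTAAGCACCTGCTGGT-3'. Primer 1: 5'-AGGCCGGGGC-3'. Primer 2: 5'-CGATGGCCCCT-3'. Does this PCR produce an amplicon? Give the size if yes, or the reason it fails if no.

No product — the primers' 3' ends point away from each other.

Primer 1 (AGGCCGGGGC) has reverse complement GCCCCGGCCT, which matches the top strand at positions 9–18; primer 1 anneals to the top strand there with its 3' end pointing upstream toward position 9.
Primer 2 (CGATGGCCCCT) matches the top strand directly at positions 36–46; it anneals to the bottom strand with its 3' end pointing downstream toward position 46.
The 3' ends diverge (primer 1 extends toward position 1, primer 2 toward position 60), so the primers never converge on a shared product.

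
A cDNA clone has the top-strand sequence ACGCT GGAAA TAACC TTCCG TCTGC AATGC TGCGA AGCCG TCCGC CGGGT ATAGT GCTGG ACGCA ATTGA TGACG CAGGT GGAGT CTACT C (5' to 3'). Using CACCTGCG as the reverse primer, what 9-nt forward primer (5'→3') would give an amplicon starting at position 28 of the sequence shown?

The reverse primer's reverse complement CGCAGGTG matches the template at positions 74–81; the product starts at position 28.
The forward primer is identical to the top strand over positions 28–36: TGCTGCGAA.

5'-TGCTGCGAA-3'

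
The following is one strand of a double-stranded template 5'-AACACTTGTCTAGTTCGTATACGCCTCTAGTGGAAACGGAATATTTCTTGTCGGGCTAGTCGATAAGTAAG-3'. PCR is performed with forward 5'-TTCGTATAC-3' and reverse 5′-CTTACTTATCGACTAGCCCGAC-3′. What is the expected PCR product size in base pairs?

Forward primer TTCGTATAC is found on the top strand at positions 14–22.
Taking the reverse complement of CTTACTTATCGACTAGCCCGAC gives GTCGGGCTAGTCGATAAGTAAG, found at positions 50–71 on the template; the primer anneals here to the top strand with its 3' end pointing upstream.
Product length = (reverse-primer end) − (forward-primer start) + 1 = 71 − 14 + 1 = 58 bp.

58 bp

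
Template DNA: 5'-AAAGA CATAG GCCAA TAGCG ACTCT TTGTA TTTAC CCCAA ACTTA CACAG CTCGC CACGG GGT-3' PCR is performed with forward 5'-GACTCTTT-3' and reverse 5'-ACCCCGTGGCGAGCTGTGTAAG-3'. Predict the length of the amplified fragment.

44 bp

The forward primer matches the template at positions 20–27.
Reverse complement of the reverse primer: CTTACACAGCTCGCCACGGGGT. This occurs on the top strand at positions 42–63.
Amplicon spans positions 20–63: 44 bp.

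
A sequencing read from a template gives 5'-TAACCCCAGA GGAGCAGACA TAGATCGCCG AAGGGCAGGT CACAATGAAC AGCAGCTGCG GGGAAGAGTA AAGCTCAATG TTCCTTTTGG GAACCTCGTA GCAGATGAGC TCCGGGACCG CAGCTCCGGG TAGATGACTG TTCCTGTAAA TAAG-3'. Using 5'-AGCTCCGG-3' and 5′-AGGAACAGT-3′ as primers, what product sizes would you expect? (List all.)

The forward primer AGCTCCGG matches the top strand at positions 108–115, 122–129.
The reverse primer's reverse complement is ACTGTTCCT, matching at positions 137–145.
Each forward site pairs with the reverse site to give a product ending at position 145: sizes 38, 24 bp.

38 bp, 24 bp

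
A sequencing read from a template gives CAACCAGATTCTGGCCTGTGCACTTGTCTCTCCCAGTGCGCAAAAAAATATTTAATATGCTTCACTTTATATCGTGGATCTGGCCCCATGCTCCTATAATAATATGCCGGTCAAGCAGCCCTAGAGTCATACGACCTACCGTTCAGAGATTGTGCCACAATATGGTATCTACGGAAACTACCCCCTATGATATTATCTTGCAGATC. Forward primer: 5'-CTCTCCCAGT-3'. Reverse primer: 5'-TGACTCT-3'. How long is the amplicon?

102 bp

The forward primer matches the template at positions 28–37.
Taking the reverse complement of TGACTCT gives AGAGTCA, found at positions 123–129 on the template; the primer anneals here to the top strand with its 3' end pointing upstream.
Amplicon spans positions 28–129: 102 bp.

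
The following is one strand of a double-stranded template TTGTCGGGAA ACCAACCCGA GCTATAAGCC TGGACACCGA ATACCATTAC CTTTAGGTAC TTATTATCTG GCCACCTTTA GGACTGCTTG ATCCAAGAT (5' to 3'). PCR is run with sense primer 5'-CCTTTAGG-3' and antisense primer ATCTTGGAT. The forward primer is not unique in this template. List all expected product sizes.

The forward primer CCTTTAGG matches the top strand at positions 50–57, 75–82.
The reverse primer's reverse complement is ATCCAAGAT, matching at positions 91–99.
Each forward site pairs with the reverse site to give a product ending at position 99: sizes 50, 25 bp.

50 bp, 25 bp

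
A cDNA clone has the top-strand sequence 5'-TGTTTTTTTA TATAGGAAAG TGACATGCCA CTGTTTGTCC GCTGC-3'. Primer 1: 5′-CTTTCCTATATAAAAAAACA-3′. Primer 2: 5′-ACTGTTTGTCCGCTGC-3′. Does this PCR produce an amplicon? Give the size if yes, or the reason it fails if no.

No product — the primers' 3' ends point away from each other.

Primer 1 (CTTTCCTATATAAAAAAACA) has reverse complement TGTTTTTTTATATAGGAAAG, which matches the top strand at positions 1–20; primer 1 anneals to the top strand there with its 3' end pointing upstream toward position 1.
Primer 2 (ACTGTTTGTCCGCTGC) matches the top strand directly at positions 30–45; it anneals to the bottom strand with its 3' end pointing downstream toward position 45.
The 3' ends diverge (primer 1 extends toward position 1, primer 2 toward position 45), so the primers never converge on a shared product.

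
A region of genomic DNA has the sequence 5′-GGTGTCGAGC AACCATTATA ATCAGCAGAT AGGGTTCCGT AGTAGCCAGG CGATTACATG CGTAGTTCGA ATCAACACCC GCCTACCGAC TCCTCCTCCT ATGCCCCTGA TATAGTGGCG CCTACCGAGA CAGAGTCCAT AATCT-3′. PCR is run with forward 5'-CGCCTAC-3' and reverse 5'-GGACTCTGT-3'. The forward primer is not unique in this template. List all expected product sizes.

59 bp, 20 bp

The forward primer CGCCTAC matches the top strand at positions 80–86, 119–125.
The reverse primer's reverse complement is ACAGAGTCC, matching at positions 130–138.
Each forward site pairs with the reverse site to give a product ending at position 138: sizes 59, 20 bp.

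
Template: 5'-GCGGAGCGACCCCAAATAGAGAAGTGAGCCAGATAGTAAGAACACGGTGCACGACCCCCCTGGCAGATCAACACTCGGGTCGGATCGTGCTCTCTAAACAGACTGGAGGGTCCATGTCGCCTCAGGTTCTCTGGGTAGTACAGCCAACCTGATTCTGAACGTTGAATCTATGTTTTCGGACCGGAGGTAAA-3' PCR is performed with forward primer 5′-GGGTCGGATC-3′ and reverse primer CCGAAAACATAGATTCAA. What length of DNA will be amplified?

Forward primer GGGTCGGATC is found on the top strand at positions 77–86.
Reverse complement of the reverse primer: TTGAATCTATGTTTTCGG. This occurs on the top strand at positions 162–179.
Amplicon spans positions 77–179: 103 bp.

103 bp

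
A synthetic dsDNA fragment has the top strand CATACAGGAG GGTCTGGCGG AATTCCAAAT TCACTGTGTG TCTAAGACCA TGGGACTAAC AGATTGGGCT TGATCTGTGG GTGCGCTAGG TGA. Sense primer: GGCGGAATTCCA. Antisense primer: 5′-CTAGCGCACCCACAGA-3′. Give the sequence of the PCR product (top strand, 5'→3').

Forward primer GGCGGAATTCCA is found on the top strand at positions 16–27.
Reverse complement of the reverse primer: TCTGTGGGTGCGCTAG. This occurs on the top strand at positions 74–89.
The product is the template from position 16 through 89 (74 bp).

5'-GGCGGAATTCCAAATTCACTGTGTGTCTAAGACCATGGGACTAACAGATTGGGCTTGATCTGTGGGTGCGCTAG-3'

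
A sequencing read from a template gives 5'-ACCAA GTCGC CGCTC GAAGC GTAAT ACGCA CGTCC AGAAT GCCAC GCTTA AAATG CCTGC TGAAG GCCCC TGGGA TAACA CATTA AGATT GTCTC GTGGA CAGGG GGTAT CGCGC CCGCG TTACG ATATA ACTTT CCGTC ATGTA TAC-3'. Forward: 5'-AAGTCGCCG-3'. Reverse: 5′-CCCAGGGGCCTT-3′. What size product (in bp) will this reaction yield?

71 bp

The forward primer matches the template at positions 4–12.
Reverse complement of the reverse primer: AAGGCCCCTGGG. This occurs on the top strand at positions 63–74.
The product runs from position 4 to position 74, so its length is 74 − 4 + 1 = 71 bp.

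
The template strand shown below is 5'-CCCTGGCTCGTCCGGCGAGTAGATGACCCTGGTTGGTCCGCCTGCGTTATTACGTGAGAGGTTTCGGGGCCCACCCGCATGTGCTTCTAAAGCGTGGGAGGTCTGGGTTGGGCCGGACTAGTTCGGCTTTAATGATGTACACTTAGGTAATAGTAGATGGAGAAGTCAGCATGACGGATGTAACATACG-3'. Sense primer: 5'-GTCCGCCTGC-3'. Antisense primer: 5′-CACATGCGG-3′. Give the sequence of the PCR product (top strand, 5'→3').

5'-GTCCGCCTGCGTTATTACGTGAGAGGTTTCGGGGCCCACCCGCATGTG-3'

Scanning the template, GTCCGCCTGC occurs at positions 36–45; this primer anneals to the bottom strand there with its 3' end pointing downstream.
The reverse primer's reverse complement is CCGCATGTG, which matches the template at positions 75–83.
The product is the template from position 36 through 83 (48 bp).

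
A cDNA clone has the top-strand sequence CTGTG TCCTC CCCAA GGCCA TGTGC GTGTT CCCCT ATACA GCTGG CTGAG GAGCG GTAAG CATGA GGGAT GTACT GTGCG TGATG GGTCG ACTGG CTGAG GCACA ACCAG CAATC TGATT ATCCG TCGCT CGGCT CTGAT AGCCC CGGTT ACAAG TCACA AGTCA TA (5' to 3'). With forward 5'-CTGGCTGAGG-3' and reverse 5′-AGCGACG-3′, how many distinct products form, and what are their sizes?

Two products: 89 bp, 39 bp

The forward primer CTGGCTGAGG matches the top strand at positions 42–51, 92–101.
The reverse primer's reverse complement is CGTCGCT, matching at positions 124–130.
Each forward site pairs with the reverse site to give a product ending at position 130: sizes 89, 39 bp.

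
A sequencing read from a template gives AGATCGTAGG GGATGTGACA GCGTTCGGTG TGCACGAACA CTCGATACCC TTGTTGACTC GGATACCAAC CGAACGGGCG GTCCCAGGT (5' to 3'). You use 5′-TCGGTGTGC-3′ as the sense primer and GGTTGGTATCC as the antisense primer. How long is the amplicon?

The forward primer matches the template at positions 25–33.
Taking the reverse complement of GGTTGGTATCC gives GGATACCAACC, found at positions 61–71 on the template; the primer anneals here to the top strand with its 3' end pointing upstream.
The product runs from position 25 to position 71, so its length is 71 − 25 + 1 = 47 bp.

47 bp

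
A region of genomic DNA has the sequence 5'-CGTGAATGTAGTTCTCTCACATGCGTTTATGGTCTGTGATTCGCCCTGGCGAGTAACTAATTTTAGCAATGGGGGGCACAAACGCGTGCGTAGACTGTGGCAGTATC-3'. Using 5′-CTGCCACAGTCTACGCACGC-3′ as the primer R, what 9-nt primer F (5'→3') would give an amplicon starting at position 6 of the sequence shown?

5'-ATGTAGTTC-3'

The reverse primer's reverse complement GCGTGCGTAGACTGTGGCAG matches the template at positions 84–103; the product starts at position 6.
The forward primer is identical to the top strand over positions 6–14: ATGTAGTTC.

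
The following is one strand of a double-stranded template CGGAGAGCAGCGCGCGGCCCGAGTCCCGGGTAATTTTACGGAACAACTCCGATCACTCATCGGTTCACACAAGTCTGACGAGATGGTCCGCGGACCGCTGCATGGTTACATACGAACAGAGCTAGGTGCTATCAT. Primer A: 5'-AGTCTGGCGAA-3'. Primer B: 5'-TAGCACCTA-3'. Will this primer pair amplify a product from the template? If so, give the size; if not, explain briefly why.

Primer A (AGTCTGGCGAA) does not match the top strand, and its reverse complement TTCGCCAGACT does not match either.
With no annealing site for primer A, no amplification occurs.

No product — primer A has no binding site in the template.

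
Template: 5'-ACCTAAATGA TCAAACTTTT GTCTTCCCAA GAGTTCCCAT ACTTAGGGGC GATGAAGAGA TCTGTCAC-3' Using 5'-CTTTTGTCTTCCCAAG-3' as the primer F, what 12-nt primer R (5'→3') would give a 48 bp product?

5'-AGATCTCTTCAT-3'

The forward primer binds at positions 16–31, so a 48 bp product ends at position 16 + 48 − 1 = 63.
The reverse primer anneals to the top strand over positions 52–63, i.e. to ATGAAGAGATCT.
Its sequence written 5'→3' is the reverse complement: AGATCTCTTCAT.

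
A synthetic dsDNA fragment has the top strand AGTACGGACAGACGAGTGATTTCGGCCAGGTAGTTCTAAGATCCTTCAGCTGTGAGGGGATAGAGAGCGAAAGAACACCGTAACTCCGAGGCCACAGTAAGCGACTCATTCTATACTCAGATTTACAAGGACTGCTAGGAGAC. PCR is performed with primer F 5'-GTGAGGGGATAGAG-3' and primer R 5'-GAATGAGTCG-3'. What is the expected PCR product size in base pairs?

60 bp

Forward primer GTGAGGGGATAGAG is found on the top strand at positions 52–65.
Reverse complement of the reverse primer: CGACTCATTC. This occurs on the top strand at positions 102–111.
Product length = (reverse-primer end) − (forward-primer start) + 1 = 111 − 52 + 1 = 60 bp.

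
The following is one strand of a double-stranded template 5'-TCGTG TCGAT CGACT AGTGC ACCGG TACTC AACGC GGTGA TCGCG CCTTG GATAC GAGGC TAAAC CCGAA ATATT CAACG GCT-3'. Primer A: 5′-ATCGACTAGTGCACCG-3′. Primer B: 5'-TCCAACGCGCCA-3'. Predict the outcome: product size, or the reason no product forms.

No product — primer B has no binding site in the template.

Primer B (TCCAACGCGCCA) does not match the top strand, and its reverse complement TGGCGCGTTGGA does not match either.
With no annealing site for primer B, no amplification occurs.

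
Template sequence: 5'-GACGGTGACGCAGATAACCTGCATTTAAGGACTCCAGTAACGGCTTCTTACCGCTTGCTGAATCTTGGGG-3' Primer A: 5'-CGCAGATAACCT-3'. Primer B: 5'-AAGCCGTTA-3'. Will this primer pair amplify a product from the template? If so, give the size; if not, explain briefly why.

Primer A (CGCAGATAACCT) matches the top strand at positions 9–20; it acts as a forward primer.
Primer B's reverse complement is TAACGGCTT, matching the top strand at positions 38–46; it acts as a reverse primer.
The 3' ends face each other across positions 9–46, giving a 38 bp product.

Yes — a 38 bp product.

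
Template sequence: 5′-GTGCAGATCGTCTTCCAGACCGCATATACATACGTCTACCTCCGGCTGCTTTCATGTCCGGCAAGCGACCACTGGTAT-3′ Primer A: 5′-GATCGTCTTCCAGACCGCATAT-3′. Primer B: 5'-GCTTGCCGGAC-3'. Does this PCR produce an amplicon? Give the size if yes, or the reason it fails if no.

Yes — a 61 bp product.

Primer A (GATCGTCTTCCAGACCGCATAT) matches the top strand at positions 6–27; it acts as a forward primer.
Primer B's reverse complement is GTCCGGCAAGC, matching the top strand at positions 56–66; it acts as a reverse primer.
The 3' ends face each other across positions 6–66, giving a 61 bp product.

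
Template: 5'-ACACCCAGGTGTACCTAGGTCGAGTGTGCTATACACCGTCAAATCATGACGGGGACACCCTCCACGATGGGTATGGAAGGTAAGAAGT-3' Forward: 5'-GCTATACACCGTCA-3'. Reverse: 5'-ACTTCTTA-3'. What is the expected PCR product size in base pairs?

61 bp

The forward primer matches the template at positions 28–41.
The reverse primer's reverse complement is TAAGAAGT, which matches the template at positions 81–88.
Product length = (reverse-primer end) − (forward-primer start) + 1 = 88 − 28 + 1 = 61 bp.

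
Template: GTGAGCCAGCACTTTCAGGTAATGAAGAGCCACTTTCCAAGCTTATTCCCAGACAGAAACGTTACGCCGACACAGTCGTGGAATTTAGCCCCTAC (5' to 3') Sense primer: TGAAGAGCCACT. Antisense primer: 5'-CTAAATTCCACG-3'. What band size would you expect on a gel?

Forward primer TGAAGAGCCACT is found on the top strand at positions 23–34.
Taking the reverse complement of CTAAATTCCACG gives CGTGGAATTTAG, found at positions 77–88 on the template; the primer anneals here to the top strand with its 3' end pointing upstream.
Product length = (reverse-primer end) − (forward-primer start) + 1 = 88 − 23 + 1 = 66 bp.

66 bp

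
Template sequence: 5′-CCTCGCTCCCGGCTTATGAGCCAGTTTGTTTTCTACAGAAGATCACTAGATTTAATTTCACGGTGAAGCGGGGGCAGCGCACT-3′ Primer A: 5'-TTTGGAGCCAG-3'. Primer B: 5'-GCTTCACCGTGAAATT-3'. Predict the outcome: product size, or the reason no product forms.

Primer A (TTTGGAGCCAG) does not match the top strand, and its reverse complement CTGGCTCCAAA does not match either.
With no annealing site for primer A, no amplification occurs.

No product — primer A has no binding site in the template.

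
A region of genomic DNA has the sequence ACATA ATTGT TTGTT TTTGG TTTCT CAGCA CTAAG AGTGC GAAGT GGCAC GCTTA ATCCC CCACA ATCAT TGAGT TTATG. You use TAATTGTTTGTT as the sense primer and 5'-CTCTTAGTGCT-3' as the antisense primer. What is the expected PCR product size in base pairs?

34 bp

Scanning the template, TAATTGTTTGTT occurs at positions 4–15; this primer anneals to the bottom strand there with its 3' end pointing downstream.
Reverse complement of the reverse primer: AGCACTAAGAG. This occurs on the top strand at positions 27–37.
Product length = (reverse-primer end) − (forward-primer start) + 1 = 37 − 4 + 1 = 34 bp.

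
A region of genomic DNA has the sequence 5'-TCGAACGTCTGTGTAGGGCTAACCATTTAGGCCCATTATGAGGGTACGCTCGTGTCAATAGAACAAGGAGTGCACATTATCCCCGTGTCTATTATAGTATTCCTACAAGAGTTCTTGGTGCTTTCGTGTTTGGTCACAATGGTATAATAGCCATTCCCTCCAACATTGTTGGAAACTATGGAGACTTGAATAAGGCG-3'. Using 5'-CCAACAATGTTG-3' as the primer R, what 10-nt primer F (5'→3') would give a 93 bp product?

5'-TCCCCGTGTC-3'

The reverse primer's reverse complement CAACATTGTTGG matches the template at positions 161–172, so the product ends at position 172.
A 93 bp product then starts at position 172 − 93 + 1 = 80.
The forward primer is identical to the top strand there: TCCCCGTGTC.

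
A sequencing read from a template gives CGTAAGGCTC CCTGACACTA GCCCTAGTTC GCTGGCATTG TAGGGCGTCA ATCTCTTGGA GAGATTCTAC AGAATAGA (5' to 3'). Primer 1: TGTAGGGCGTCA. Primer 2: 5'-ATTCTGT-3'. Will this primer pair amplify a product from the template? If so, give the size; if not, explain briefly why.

Primer 1 (TGTAGGGCGTCA) matches the top strand at positions 39–50; it acts as a forward primer.
Primer 2's reverse complement is ACAGAAT, matching the top strand at positions 69–75; it acts as a reverse primer.
The 3' ends face each other across positions 39–75, giving a 37 bp product.

Yes — a 37 bp product.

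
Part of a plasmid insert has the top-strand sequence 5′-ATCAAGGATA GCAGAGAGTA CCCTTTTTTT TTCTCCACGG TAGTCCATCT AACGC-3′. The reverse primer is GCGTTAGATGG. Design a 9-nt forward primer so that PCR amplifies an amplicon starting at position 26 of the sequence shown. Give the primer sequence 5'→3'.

The reverse primer's reverse complement CCATCTAACGC matches the template at positions 45–55; the product starts at position 26.
The forward primer is identical to the top strand over positions 26–34: TTTTTTTCT.

5'-TTTTTTTCT-3'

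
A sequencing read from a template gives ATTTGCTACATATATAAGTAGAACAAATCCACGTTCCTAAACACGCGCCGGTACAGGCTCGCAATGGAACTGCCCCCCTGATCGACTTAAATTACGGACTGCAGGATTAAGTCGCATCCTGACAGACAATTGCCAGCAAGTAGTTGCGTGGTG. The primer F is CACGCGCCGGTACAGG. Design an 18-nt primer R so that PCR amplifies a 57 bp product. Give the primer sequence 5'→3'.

The forward primer binds at positions 42–57, so a 57 bp product ends at position 42 + 57 − 1 = 98.
The reverse primer anneals to the top strand over positions 81–98, i.e. to ATCGACTTAAATTACGGA.
Its sequence written 5'→3' is the reverse complement: TCCGTAATTTAAGTCGAT.

5'-TCCGTAATTTAAGTCGAT-3'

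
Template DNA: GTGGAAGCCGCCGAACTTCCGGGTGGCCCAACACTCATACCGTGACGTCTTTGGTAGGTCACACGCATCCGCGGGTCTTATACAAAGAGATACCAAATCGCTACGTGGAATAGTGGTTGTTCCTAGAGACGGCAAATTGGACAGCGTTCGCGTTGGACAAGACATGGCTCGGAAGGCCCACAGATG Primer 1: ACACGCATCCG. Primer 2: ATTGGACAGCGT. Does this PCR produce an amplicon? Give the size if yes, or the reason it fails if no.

No product — both primers anneal to the same strand and extend in the same direction.

Primer 1 (ACACGCATCCG) matches the top strand at positions 61–71 (3' end points downstream).
Primer 2 (ATTGGACAGCGT) also matches the top strand directly, at positions 136–147 — its reverse complement ACGCTGTCCAAT is not present.
Both primers anneal to the bottom strand with 3' ends pointing the same way, so neither can prime synthesis back toward the other.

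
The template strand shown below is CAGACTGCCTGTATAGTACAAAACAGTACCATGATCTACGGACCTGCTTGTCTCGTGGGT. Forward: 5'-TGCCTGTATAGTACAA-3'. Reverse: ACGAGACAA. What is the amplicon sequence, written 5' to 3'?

5'-TGCCTGTATAGTACAAAACAGTACCATGATCTACGGACCTGCTTGTCTCGT-3'

The forward primer matches the template at positions 6–21.
Taking the reverse complement of ACGAGACAA gives TTGTCTCGT, found at positions 48–56 on the template; the primer anneals here to the top strand with its 3' end pointing upstream.
The product is the template from position 6 through 56 (51 bp).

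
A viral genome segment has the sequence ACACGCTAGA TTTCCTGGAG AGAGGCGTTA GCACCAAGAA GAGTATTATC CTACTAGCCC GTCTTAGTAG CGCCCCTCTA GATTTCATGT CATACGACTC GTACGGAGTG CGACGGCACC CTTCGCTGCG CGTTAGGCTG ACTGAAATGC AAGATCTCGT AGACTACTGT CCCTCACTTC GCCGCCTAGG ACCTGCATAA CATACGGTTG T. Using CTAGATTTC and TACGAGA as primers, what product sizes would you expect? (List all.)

The forward primer CTAGATTTC matches the top strand at positions 6–14, 78–86.
The reverse primer's reverse complement is TCTCGTA, matching at positions 155–161.
Each forward site pairs with the reverse site to give a product ending at position 161: sizes 156, 84 bp.

156 bp, 84 bp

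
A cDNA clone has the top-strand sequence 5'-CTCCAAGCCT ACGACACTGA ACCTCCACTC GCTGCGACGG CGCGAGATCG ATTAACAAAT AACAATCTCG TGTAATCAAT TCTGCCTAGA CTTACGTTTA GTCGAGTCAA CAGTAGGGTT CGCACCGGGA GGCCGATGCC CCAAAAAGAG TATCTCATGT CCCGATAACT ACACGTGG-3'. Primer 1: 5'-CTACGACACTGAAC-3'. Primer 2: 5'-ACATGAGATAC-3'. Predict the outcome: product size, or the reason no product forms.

Primer 1 (CTACGACACTGAAC) matches the top strand at positions 9–22; it acts as a forward primer.
Primer 2's reverse complement is GTATCTCATGT, matching the top strand at positions 150–160; it acts as a reverse primer.
The 3' ends face each other across positions 9–160, giving a 152 bp product.

Yes — a 152 bp product.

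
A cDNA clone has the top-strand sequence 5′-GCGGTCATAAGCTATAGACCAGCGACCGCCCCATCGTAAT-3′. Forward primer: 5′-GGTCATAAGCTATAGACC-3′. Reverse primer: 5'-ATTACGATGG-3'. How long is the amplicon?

Scanning the template, GGTCATAAGCTATAGACC occurs at positions 3–20; this primer anneals to the bottom strand there with its 3' end pointing downstream.
Reverse complement of the reverse primer: CCATCGTAAT. This occurs on the top strand at positions 31–40.
Amplicon spans positions 3–40: 38 bp.

38 bp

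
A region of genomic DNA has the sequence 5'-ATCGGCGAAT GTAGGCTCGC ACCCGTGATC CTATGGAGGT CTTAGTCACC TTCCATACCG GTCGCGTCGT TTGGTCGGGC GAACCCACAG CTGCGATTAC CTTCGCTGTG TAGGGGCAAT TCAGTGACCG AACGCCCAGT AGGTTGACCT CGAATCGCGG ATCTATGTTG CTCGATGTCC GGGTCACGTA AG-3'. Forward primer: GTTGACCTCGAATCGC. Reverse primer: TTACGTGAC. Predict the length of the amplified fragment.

The forward primer matches the template at positions 143–158.
Taking the reverse complement of TTACGTGAC gives GTCACGTAA, found at positions 183–191 on the template; the primer anneals here to the top strand with its 3' end pointing upstream.
Amplicon spans positions 143–191: 49 bp.

49 bp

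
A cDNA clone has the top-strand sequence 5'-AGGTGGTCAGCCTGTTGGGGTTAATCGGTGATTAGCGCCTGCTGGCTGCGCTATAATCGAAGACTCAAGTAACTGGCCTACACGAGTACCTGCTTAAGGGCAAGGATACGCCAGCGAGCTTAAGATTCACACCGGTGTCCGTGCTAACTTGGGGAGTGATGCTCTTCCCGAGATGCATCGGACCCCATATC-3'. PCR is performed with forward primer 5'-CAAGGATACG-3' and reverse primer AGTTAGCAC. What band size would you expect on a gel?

49 bp

Forward primer CAAGGATACG is found on the top strand at positions 101–110.
Reverse complement of the reverse primer: GTGCTAACT. This occurs on the top strand at positions 141–149.
Amplicon spans positions 101–149: 49 bp.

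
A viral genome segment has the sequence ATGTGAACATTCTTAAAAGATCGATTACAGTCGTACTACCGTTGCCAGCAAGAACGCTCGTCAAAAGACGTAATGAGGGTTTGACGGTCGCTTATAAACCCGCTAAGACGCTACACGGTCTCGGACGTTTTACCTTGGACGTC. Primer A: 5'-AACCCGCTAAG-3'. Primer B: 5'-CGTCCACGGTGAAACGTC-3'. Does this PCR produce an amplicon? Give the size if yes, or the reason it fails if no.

Primer B (CGTCCACGGTGAAACGTC) does not match the top strand, and its reverse complement GACGTTTCACCGTGGACG does not match either.
With no annealing site for primer B, no amplification occurs.

No product — primer B has no binding site in the template.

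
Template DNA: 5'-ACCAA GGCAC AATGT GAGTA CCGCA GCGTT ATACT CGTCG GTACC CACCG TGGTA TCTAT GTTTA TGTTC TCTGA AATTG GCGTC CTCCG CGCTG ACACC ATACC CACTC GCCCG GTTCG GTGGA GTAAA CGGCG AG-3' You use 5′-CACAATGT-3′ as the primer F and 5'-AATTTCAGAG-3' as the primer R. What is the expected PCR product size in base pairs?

72 bp

Forward primer CACAATGT is found on the top strand at positions 8–15.
The reverse primer's reverse complement is CTCTGAAATT, which matches the template at positions 70–79.
Amplicon spans positions 8–79: 72 bp.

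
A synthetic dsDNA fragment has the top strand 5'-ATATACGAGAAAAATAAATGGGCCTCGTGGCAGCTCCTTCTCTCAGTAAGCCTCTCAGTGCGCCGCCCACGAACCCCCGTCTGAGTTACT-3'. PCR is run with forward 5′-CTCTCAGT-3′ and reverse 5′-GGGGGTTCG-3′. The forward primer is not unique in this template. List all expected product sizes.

39 bp, 27 bp

The forward primer CTCTCAGT matches the top strand at positions 40–47, 52–59.
The reverse primer's reverse complement is CGAACCCCC, matching at positions 70–78.
Each forward site pairs with the reverse site to give a product ending at position 78: sizes 39, 27 bp.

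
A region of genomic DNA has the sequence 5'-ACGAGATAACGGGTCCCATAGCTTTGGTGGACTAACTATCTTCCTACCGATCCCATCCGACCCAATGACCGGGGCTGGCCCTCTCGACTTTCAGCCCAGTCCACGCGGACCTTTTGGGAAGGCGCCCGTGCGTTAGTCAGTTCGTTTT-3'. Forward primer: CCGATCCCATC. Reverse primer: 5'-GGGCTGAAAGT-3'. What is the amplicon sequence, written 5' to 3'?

The forward primer matches the template at positions 47–57.
Reverse complement of the reverse primer: ACTTTCAGCCC. This occurs on the top strand at positions 87–97.
The product is the template from position 47 through 97 (51 bp).

5'-CCGATCCCATCCGACCCAATGACCGGGGCTGGCCCTCTCGACTTTCAGCCC-3'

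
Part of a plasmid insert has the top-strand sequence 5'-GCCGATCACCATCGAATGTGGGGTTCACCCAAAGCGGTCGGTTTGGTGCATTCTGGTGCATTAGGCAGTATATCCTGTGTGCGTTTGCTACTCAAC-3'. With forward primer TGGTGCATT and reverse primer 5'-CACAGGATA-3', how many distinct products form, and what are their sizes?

Two products: 36 bp, 26 bp

The forward primer TGGTGCATT matches the top strand at positions 44–52, 54–62.
The reverse primer's reverse complement is TATCCTGTG, matching at positions 71–79.
Each forward site pairs with the reverse site to give a product ending at position 79: sizes 36, 26 bp.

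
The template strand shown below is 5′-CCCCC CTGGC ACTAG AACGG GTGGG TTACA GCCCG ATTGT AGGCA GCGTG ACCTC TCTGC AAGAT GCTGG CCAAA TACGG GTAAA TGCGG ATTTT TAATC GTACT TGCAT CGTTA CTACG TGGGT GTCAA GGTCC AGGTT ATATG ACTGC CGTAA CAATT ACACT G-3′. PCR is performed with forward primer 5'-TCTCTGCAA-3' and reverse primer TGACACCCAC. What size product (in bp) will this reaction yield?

76 bp

The forward primer matches the template at positions 54–62.
The reverse primer's reverse complement is GTGGGTGTCA, which matches the template at positions 120–129.
Product length = (reverse-primer end) − (forward-primer start) + 1 = 129 − 54 + 1 = 76 bp.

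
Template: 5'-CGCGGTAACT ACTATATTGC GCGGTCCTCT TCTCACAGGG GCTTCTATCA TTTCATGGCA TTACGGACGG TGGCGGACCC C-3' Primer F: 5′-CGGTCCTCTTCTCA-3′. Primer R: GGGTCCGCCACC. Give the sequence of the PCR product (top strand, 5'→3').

Scanning the template, CGGTCCTCTTCTCA occurs at positions 22–35; this primer anneals to the bottom strand there with its 3' end pointing downstream.
Reverse complement of the reverse primer: GGTGGCGGACCC. This occurs on the top strand at positions 69–80.
The product is the template from position 22 through 80 (59 bp).

5'-CGGTCCTCTTCTCACAGGGGCTTCTATCATTTCATGGCATTACGGACGGTGGCGGACCC-3'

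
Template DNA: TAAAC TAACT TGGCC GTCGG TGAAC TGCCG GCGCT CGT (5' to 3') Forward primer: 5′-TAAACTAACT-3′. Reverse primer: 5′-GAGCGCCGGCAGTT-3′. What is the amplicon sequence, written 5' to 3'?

The forward primer matches the template at positions 1–10.
Reverse complement of the reverse primer: AACTGCCGGCGCTC. This occurs on the top strand at positions 23–36.
The product is the template from position 1 through 36 (36 bp).

5'-TAAACTAACTTGGCCGTCGGTGAACTGCCGGCGCTC-3'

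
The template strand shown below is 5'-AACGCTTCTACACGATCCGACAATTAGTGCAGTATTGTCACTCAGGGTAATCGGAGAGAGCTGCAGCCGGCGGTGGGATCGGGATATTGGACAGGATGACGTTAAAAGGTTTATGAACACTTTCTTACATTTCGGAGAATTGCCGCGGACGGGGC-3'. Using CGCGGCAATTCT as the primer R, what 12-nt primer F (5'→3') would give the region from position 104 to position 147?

5'-AAAAGGTTTATG-3'

The reverse primer's reverse complement AGAATTGCCGCG matches the template at positions 136–147; the product starts at position 104.
The forward primer is identical to the top strand over positions 104–115: AAAAGGTTTATG.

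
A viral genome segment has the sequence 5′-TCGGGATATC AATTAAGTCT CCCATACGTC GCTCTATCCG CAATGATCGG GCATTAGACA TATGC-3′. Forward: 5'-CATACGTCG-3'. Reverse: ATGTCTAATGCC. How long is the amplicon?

39 bp

The forward primer matches the template at positions 23–31.
Taking the reverse complement of ATGTCTAATGCC gives GGCATTAGACAT, found at positions 50–61 on the template; the primer anneals here to the top strand with its 3' end pointing upstream.
Product length = (reverse-primer end) − (forward-primer start) + 1 = 61 − 23 + 1 = 39 bp.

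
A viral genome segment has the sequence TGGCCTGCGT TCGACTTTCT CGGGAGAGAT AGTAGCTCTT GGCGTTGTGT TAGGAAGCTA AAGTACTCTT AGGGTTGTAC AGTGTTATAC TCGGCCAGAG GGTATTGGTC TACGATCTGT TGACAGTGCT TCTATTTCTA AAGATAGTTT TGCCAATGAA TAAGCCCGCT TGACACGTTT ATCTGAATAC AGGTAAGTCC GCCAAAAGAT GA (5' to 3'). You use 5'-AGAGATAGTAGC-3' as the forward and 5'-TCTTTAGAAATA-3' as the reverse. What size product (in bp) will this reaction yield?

Scanning the template, AGAGATAGTAGC occurs at positions 25–36; this primer anneals to the bottom strand there with its 3' end pointing downstream.
Reverse complement of the reverse primer: TATTTCTAAAGA. This occurs on the top strand at positions 133–144.
Product length = (reverse-primer end) − (forward-primer start) + 1 = 144 − 25 + 1 = 120 bp.

120 bp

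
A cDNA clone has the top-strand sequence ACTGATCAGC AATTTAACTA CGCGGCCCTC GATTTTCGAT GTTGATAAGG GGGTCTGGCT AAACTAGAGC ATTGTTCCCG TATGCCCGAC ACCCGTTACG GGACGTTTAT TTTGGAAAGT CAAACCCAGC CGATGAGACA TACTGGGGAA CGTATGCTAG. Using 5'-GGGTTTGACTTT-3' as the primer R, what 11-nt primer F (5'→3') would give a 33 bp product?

5'-GTTACGGGACG-3'

The reverse primer's reverse complement AAAGTCAAACCC matches the template at positions 116–127, so the product ends at position 127.
A 33 bp product then starts at position 127 − 33 + 1 = 95.
The forward primer is identical to the top strand there: GTTACGGGACG.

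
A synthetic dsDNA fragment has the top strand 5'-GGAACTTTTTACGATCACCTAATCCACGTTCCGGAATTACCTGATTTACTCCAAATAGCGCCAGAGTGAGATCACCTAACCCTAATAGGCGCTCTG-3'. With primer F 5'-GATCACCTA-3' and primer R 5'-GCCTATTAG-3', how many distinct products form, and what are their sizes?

The forward primer GATCACCTA matches the top strand at positions 13–21, 70–78.
The reverse primer's reverse complement is CTAATAGGC, matching at positions 82–90.
Each forward site pairs with the reverse site to give a product ending at position 90: sizes 78, 21 bp.

Two products: 78 bp, 21 bp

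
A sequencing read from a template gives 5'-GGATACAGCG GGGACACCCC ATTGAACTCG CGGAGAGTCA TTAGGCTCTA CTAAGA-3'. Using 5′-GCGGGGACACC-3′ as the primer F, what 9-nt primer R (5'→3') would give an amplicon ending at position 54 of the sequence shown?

The forward primer binds at positions 8–18; the product's 3' end on the top strand is position 54.
The reverse primer anneals to the top strand over positions 46–54, i.e. to CTCTACTAA.
Its sequence written 5'→3' is the reverse complement: TTAGTAGAG.

5'-TTAGTAGAG-3'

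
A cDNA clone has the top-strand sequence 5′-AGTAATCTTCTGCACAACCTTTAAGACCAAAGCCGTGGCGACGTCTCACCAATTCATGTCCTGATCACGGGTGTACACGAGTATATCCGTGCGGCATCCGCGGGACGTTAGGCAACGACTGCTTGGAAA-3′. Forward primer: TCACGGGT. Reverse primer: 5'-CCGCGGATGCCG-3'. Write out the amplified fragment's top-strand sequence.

Scanning the template, TCACGGGT occurs at positions 65–72; this primer anneals to the bottom strand there with its 3' end pointing downstream.
Reverse complement of the reverse primer: CGGCATCCGCGG. This occurs on the top strand at positions 92–103.
The product is the template from position 65 through 103 (39 bp).

5'-TCACGGGTGTACACGAGTATATCCGTGCGGCATCCGCGG-3'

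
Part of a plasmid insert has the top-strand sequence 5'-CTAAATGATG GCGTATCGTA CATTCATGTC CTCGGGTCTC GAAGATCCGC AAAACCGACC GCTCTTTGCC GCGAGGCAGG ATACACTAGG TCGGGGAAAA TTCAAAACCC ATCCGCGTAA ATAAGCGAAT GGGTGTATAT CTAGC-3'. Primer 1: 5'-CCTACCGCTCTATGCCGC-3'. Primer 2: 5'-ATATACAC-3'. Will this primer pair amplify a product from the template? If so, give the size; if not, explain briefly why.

No product — primer 1 has no binding site in the template.

Primer 1 (CCTACCGCTCTATGCCGC) does not match the top strand, and its reverse complement GCGGCATAGAGCGGTAGG does not match either.
With no annealing site for primer 1, no amplification occurs.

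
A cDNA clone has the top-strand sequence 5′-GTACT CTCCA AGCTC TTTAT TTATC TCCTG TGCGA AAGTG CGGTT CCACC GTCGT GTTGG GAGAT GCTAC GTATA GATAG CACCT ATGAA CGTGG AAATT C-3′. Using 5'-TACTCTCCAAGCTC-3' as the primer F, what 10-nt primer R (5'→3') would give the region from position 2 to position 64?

5'-TCTCCCAACA-3'

The product's 3' end on the top strand is position 64.
The reverse primer anneals to the top strand over positions 55–64, i.e. to TGTTGGGAGA.
Its sequence written 5'→3' is the reverse complement: TCTCCCAACA.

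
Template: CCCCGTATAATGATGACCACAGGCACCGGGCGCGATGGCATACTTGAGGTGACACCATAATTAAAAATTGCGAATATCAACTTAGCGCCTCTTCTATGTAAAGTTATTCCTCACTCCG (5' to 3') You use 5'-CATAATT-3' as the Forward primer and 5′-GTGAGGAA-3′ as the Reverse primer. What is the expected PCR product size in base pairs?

Forward primer CATAATT is found on the top strand at positions 56–62.
Reverse complement of the reverse primer: TTCCTCAC. This occurs on the top strand at positions 107–114.
The product runs from position 56 to position 114, so its length is 114 − 56 + 1 = 59 bp.

59 bp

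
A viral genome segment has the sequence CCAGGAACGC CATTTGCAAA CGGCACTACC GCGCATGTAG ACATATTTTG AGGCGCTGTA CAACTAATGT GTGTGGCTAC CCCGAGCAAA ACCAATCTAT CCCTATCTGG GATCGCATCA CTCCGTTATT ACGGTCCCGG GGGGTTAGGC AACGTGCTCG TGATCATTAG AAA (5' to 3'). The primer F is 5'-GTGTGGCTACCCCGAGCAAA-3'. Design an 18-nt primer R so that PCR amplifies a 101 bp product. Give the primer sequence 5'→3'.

5'-TCTAATGATCACGAGCAC-3'

The forward primer binds at positions 71–90, so a 101 bp product ends at position 71 + 101 − 1 = 171.
The reverse primer anneals to the top strand over positions 154–171, i.e. to GTGCTCGTGATCATTAGA.
Its sequence written 5'→3' is the reverse complement: TCTAATGATCACGAGCAC.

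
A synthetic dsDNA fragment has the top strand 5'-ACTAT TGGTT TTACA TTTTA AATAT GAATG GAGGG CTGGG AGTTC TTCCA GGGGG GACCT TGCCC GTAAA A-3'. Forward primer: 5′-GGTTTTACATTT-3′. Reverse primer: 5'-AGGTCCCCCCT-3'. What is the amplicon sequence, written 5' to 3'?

The forward primer matches the template at positions 7–18.
The reverse primer's reverse complement is AGGGGGGACCT, which matches the template at positions 50–60.
The product is the template from position 7 through 60 (54 bp).

5'-GGTTTTACATTTTAAATATGAATGGAGGGCTGGGAGTTCTTCCAGGGGGGACCT-3'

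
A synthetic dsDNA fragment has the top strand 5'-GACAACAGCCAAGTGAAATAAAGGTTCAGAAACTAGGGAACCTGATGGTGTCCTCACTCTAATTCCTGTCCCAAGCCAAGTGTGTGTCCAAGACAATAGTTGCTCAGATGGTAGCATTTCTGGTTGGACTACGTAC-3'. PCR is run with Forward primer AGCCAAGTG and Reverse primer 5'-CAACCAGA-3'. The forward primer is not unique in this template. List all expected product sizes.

120 bp, 53 bp

The forward primer AGCCAAGTG matches the top strand at positions 7–15, 74–82.
The reverse primer's reverse complement is TCTGGTTG, matching at positions 119–126.
Each forward site pairs with the reverse site to give a product ending at position 126: sizes 120, 53 bp.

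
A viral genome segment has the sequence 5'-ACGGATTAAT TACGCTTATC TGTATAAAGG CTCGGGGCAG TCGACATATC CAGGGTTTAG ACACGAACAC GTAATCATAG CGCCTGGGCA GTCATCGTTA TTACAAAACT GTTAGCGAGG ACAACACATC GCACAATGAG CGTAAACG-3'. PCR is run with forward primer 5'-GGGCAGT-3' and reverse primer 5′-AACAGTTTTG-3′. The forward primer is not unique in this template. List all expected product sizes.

79 bp, 28 bp

The forward primer GGGCAGT matches the top strand at positions 35–41, 86–92.
The reverse primer's reverse complement is CAAAACTGTT, matching at positions 104–113.
Each forward site pairs with the reverse site to give a product ending at position 113: sizes 79, 28 bp.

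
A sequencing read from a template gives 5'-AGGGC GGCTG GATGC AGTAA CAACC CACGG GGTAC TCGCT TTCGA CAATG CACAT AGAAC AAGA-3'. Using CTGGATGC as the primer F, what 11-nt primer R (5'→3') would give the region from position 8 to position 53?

5'-GTGCATTGTCG-3'

The product's 3' end on the top strand is position 53.
The reverse primer anneals to the top strand over positions 43–53, i.e. to CGACAATGCAC.
Its sequence written 5'→3' is the reverse complement: GTGCATTGTCG.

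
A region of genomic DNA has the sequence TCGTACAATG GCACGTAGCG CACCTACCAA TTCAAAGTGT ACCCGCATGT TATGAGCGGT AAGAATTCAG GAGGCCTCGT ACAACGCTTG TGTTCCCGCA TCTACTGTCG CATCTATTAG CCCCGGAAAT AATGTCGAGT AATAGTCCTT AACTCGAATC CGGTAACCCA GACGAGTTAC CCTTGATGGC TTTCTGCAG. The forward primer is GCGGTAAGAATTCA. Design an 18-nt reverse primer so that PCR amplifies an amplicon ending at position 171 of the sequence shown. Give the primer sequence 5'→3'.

5'-CTGGGTTACCGGATTCGA-3'

The forward primer binds at positions 56–69; the product's 3' end on the top strand is position 171.
The reverse primer anneals to the top strand over positions 154–171, i.e. to TCGAATCCGGTAACCCAG.
Its sequence written 5'→3' is the reverse complement: CTGGGTTACCGGATTCGA.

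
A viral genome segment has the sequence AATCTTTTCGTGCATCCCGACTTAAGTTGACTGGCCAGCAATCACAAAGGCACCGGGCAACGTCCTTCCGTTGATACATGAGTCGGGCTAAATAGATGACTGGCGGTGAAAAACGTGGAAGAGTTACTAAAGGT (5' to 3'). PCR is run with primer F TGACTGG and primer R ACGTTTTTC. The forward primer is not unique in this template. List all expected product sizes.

89 bp, 20 bp

The forward primer TGACTGG matches the top strand at positions 28–34, 97–103.
The reverse primer's reverse complement is GAAAAACGT, matching at positions 108–116.
Each forward site pairs with the reverse site to give a product ending at position 116: sizes 89, 20 bp.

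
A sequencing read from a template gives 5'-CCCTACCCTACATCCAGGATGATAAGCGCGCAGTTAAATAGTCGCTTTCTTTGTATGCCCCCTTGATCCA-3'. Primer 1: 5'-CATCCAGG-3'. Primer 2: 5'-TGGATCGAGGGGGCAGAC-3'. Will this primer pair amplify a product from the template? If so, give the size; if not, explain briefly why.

No product — primer 2 has no binding site in the template.

Primer 2 (TGGATCGAGGGGGCAGAC) does not match the top strand, and its reverse complement GTCTGCCCCCTCGATCCA does not match either.
With no annealing site for primer 2, no amplification occurs.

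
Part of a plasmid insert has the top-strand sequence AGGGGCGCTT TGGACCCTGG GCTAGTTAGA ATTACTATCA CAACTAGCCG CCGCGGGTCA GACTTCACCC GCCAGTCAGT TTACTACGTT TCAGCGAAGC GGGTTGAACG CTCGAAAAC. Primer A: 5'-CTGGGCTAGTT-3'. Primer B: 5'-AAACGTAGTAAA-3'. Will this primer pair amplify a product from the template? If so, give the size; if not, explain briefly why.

Primer A (CTGGGCTAGTT) matches the top strand at positions 17–27; it acts as a forward primer.
Primer B's reverse complement is TTTACTACGTTT, matching the top strand at positions 80–91; it acts as a reverse primer.
The 3' ends face each other across positions 17–91, giving a 75 bp product.

Yes — a 75 bp product.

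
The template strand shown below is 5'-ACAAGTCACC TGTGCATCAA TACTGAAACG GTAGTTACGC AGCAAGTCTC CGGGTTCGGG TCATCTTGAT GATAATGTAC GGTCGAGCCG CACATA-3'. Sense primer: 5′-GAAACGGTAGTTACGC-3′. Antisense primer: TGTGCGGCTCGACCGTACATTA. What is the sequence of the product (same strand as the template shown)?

Forward primer GAAACGGTAGTTACGC is found on the top strand at positions 25–40.
Taking the reverse complement of TGTGCGGCTCGACCGTACATTA gives TAATGTACGGTCGAGCCGCACA, found at positions 73–94 on the template; the primer anneals here to the top strand with its 3' end pointing upstream.
The product is the template from position 25 through 94 (70 bp).

5'-GAAACGGTAGTTACGCAGCAAGTCTCCGGGTTCGGGTCATCTTGATGATAATGTACGGTCGAGCCGCACA-3'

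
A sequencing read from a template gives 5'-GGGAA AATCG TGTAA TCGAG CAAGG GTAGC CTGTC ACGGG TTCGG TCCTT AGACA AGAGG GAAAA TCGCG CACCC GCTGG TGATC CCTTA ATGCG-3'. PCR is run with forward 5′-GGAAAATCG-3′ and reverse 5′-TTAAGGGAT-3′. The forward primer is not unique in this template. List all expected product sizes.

90 bp, 32 bp

The forward primer GGAAAATCG matches the top strand at positions 2–10, 60–68.
The reverse primer's reverse complement is ATCCCTTAA, matching at positions 83–91.
Each forward site pairs with the reverse site to give a product ending at position 91: sizes 90, 32 bp.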